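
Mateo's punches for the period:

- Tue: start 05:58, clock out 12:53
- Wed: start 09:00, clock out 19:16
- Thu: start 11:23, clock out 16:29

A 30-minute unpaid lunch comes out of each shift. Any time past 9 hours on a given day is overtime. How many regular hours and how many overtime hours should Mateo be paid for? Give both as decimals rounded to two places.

Tue: 05:58–12:53 = 6 h 55 min; less 30 min break → 6 h 25 min
Wed: 09:00–19:16 = 10 h 16 min; less 30 min break → 9 h 46 min
Thu: 11:23–16:29 = 5 h 6 min; less 30 min break → 4 h 36 min
Tue reg 6 h 25 min / OT 0 h 0 min; Wed reg 9 h 0 min / OT 0 h 46 min; Thu reg 4 h 36 min / OT 0 h 0 min.
Totals: regular 20 h 1 min, overtime 0 h 46 min.

Regular 20.02 hours, overtime 0.77 hours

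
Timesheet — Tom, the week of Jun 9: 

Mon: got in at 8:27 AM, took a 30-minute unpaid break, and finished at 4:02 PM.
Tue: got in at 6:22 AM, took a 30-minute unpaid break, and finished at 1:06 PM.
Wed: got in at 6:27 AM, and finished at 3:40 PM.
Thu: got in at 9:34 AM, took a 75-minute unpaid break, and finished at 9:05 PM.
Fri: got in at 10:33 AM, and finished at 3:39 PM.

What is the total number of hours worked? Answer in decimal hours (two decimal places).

37.90 hours

Mon: 8:27 AM–4:02 PM = 7 h 35 min; less 30 min break → 7 h 5 min
Tue: 6:22 AM–1:06 PM = 6 h 44 min; less 30 min break → 6 h 14 min
Wed: 6:27 AM–3:40 PM = 9 h 13 min
Thu: 9:34 AM–9:05 PM = 11 h 31 min; less 75 min break → 10 h 16 min
Fri: 10:33 AM–3:39 PM = 5 h 6 min
Total: 7 h 5 min + 6 h 14 min + 9 h 13 min + 10 h 16 min + 5 h 6 min = 37 h 54 min.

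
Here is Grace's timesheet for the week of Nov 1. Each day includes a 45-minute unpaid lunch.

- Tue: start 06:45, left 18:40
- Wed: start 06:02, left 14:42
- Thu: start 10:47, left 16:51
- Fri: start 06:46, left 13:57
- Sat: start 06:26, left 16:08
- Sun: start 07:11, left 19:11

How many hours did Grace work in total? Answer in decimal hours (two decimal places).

51.03 hours

Tue: 06:45–18:40 = 11 h 55 min; less 45 min break → 11 h 10 min
Wed: 06:02–14:42 = 8 h 40 min; less 45 min break → 7 h 55 min
Thu: 10:47–16:51 = 6 h 4 min; less 45 min break → 5 h 19 min
Fri: 06:46–13:57 = 7 h 11 min; less 45 min break → 6 h 26 min
Sat: 06:26–16:08 = 9 h 42 min; less 45 min break → 8 h 57 min
Sun: 07:11–19:11 = 12 h 0 min; less 45 min break → 11 h 15 min
Total: 11 h 10 min + 7 h 55 min + 5 h 19 min + 6 h 26 min + 8 h 57 min + 11 h 15 min = 51 h 2 min.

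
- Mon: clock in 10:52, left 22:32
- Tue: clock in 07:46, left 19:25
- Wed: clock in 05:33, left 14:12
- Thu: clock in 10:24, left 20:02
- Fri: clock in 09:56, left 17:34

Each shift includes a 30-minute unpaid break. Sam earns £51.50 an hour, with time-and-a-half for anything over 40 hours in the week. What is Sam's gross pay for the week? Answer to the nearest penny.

£2580.15

Mon: 10:52–22:32 = 11 h 40 min; less 30 min break → 11 h 10 min
Tue: 07:46–19:25 = 11 h 39 min; less 30 min break → 11 h 9 min
Wed: 05:33–14:12 = 8 h 39 min; less 30 min break → 8 h 9 min
Thu: 10:24–20:02 = 9 h 38 min; less 30 min break → 9 h 8 min
Fri: 09:56–17:34 = 7 h 38 min; less 30 min break → 7 h 8 min
Total worked: 46 h 44 min = 2804 min.
Regular 40 h 0 min = 2400 min at £51.50/h; overtime 6 h 44 min = 404 min at £77.25/h.
Pay = (2400 × £51.50 + 404 × £77.25) ÷ 60 = £2580.15.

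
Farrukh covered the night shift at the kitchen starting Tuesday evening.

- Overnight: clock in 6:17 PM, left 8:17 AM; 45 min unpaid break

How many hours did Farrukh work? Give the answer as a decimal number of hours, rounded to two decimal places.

13.25 hours

Overnight: 6:17 PM → midnight = 5 h 43 min; midnight → 8:17 AM = 8 h 17 min; span 14 h 0 min; less 45 min break → 13 h 15 min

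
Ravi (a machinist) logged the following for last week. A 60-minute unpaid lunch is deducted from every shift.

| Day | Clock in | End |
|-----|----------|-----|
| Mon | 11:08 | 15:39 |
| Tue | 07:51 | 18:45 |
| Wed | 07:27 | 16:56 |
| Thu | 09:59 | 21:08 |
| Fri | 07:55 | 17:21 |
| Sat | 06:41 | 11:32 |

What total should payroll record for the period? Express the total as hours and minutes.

Mon: 11:08–15:39 = 4 h 31 min; less 60 min break → 3 h 31 min
Tue: 07:51–18:45 = 10 h 54 min; less 60 min break → 9 h 54 min
Wed: 07:27–16:56 = 9 h 29 min; less 60 min break → 8 h 29 min
Thu: 09:59–21:08 = 11 h 9 min; less 60 min break → 10 h 9 min
Fri: 07:55–17:21 = 9 h 26 min; less 60 min break → 8 h 26 min
Sat: 06:41–11:32 = 4 h 51 min; less 60 min break → 3 h 51 min
Total: 3 h 31 min + 9 h 54 min + 8 h 29 min + 10 h 9 min + 8 h 26 min + 3 h 51 min = 44 h 20 min.

44 h 20 min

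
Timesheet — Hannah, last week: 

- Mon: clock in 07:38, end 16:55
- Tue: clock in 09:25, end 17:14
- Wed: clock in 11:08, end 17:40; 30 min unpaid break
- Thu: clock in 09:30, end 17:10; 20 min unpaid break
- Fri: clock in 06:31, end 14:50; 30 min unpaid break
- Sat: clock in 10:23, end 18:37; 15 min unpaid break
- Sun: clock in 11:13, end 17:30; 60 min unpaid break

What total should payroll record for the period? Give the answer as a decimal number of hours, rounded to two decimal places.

51.55 hours

Mon: 07:38–16:55 = 9 h 17 min
Tue: 09:25–17:14 = 7 h 49 min
Wed: 11:08–17:40 = 6 h 32 min; less 30 min break → 6 h 2 min
Thu: 09:30–17:10 = 7 h 40 min; less 20 min break → 7 h 20 min
Fri: 06:31–14:50 = 8 h 19 min; less 30 min break → 7 h 49 min
Sat: 10:23–18:37 = 8 h 14 min; less 15 min break → 7 h 59 min
Sun: 11:13–17:30 = 6 h 17 min; less 60 min break → 5 h 17 min
Total: 9 h 17 min + 7 h 49 min + 6 h 2 min + 7 h 20 min + 7 h 49 min + 7 h 59 min + 5 h 17 min = 51 h 33 min.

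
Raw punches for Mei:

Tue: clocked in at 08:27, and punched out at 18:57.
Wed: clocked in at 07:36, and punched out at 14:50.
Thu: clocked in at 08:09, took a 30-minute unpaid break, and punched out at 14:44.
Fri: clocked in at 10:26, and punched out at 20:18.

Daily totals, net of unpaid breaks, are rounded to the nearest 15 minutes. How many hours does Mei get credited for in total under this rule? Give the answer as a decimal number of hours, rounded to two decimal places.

33.50 hours

Tue: 08:27–18:57 = 10 h 30 min → rounds to 10 h 30 min
Wed: 07:36–14:50 = 7 h 14 min → rounds to 7 h 15 min
Thu: 08:09–14:44 = 6 h 35 min − 30 min = 6 h 5 min → rounds to 6 h 0 min
Fri: 10:26–20:18 = 9 h 52 min → rounds to 9 h 45 min
Total credited: 33 h 30 min.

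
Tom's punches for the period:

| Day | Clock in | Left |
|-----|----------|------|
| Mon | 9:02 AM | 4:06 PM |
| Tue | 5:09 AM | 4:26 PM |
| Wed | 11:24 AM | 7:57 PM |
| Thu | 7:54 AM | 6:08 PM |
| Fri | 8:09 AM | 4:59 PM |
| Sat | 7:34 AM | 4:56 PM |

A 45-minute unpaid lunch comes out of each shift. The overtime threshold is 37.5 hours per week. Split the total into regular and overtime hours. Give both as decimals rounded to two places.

Regular 37.50 hours, overtime 13.33 hours

Mon: 9:02 AM–4:06 PM = 7 h 4 min; less 45 min break → 6 h 19 min
Tue: 5:09 AM–4:26 PM = 11 h 17 min; less 45 min break → 10 h 32 min
Wed: 11:24 AM–7:57 PM = 8 h 33 min; less 45 min break → 7 h 48 min
Thu: 7:54 AM–6:08 PM = 10 h 14 min; less 45 min break → 9 h 29 min
Fri: 8:09 AM–4:59 PM = 8 h 50 min; less 45 min break → 8 h 5 min
Sat: 7:34 AM–4:56 PM = 9 h 22 min; less 45 min break → 8 h 37 min
Total worked: 50 h 50 min = 50.83 h.
Threshold 37.5 h → overtime 13 h 20 min, regular 37 h 30 min.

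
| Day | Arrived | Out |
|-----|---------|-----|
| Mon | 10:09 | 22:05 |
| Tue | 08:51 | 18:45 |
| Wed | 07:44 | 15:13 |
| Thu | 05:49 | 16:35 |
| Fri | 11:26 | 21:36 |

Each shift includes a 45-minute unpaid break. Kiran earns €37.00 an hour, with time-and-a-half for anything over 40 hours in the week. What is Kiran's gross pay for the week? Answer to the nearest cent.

Mon: 10:09–22:05 = 11 h 56 min; less 45 min break → 11 h 11 min
Tue: 08:51–18:45 = 9 h 54 min; less 45 min break → 9 h 9 min
Wed: 07:44–15:13 = 7 h 29 min; less 45 min break → 6 h 44 min
Thu: 05:49–16:35 = 10 h 46 min; less 45 min break → 10 h 1 min
Fri: 11:26–21:36 = 10 h 10 min; less 45 min break → 9 h 25 min
Total worked: 46 h 30 min = 2790 min.
Regular 40 h 0 min = 2400 min at €37.00/h; overtime 6 h 30 min = 390 min at €55.50/h.
Pay = (2400 × €37.00 + 390 × €55.50) ÷ 60 = €1840.75.

€1840.75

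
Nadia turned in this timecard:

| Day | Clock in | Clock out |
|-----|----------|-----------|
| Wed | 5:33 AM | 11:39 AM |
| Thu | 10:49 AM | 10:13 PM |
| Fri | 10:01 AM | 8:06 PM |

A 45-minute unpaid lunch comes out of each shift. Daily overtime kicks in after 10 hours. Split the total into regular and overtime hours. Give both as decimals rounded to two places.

Regular 24.68 hours, overtime 0.65 hours

Wed: 5:33 AM–11:39 AM = 6 h 6 min; less 45 min break → 5 h 21 min
Thu: 10:49 AM–10:13 PM = 11 h 24 min; less 45 min break → 10 h 39 min
Fri: 10:01 AM–8:06 PM = 10 h 5 min; less 45 min break → 9 h 20 min
Wed reg 5 h 21 min / OT 0 h 0 min; Thu reg 10 h 0 min / OT 0 h 39 min; Fri reg 9 h 20 min / OT 0 h 0 min.
Totals: regular 24 h 41 min, overtime 0 h 39 min.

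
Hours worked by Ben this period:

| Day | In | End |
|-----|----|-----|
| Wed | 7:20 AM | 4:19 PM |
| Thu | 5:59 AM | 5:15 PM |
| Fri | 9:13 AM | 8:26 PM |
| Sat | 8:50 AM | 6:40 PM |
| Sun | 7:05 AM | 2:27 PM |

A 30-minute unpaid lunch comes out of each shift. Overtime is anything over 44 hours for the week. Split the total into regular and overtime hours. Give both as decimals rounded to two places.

Regular 44.00 hours, overtime 2.17 hours

Wed: 7:20 AM–4:19 PM = 8 h 59 min; less 30 min break → 8 h 29 min
Thu: 5:59 AM–5:15 PM = 11 h 16 min; less 30 min break → 10 h 46 min
Fri: 9:13 AM–8:26 PM = 11 h 13 min; less 30 min break → 10 h 43 min
Sat: 8:50 AM–6:40 PM = 9 h 50 min; less 30 min break → 9 h 20 min
Sun: 7:05 AM–2:27 PM = 7 h 22 min; less 30 min break → 6 h 52 min
Total worked: 46 h 10 min = 46.17 h.
Threshold 44 h → overtime 2 h 10 min, regular 44 h 0 min.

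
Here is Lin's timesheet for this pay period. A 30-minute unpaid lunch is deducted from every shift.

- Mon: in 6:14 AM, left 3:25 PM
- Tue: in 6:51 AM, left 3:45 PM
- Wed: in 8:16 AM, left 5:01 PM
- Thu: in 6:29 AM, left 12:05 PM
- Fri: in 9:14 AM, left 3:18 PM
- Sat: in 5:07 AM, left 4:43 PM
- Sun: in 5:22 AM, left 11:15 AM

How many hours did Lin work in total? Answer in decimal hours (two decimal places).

52.48 hours

Mon: 6:14 AM–3:25 PM = 9 h 11 min; less 30 min break → 8 h 41 min
Tue: 6:51 AM–3:45 PM = 8 h 54 min; less 30 min break → 8 h 24 min
Wed: 8:16 AM–5:01 PM = 8 h 45 min; less 30 min break → 8 h 15 min
Thu: 6:29 AM–12:05 PM = 5 h 36 min; less 30 min break → 5 h 6 min
Fri: 9:14 AM–3:18 PM = 6 h 4 min; less 30 min break → 5 h 34 min
Sat: 5:07 AM–4:43 PM = 11 h 36 min; less 30 min break → 11 h 6 min
Sun: 5:22 AM–11:15 AM = 5 h 53 min; less 30 min break → 5 h 23 min
Total: 8 h 41 min + 8 h 24 min + 8 h 15 min + 5 h 6 min + 5 h 34 min + 11 h 6 min + 5 h 23 min = 52 h 29 min.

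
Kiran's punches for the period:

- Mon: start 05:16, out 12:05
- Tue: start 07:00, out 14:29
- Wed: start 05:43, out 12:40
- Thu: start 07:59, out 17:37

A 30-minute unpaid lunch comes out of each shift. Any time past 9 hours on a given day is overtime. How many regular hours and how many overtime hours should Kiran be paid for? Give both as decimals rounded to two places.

Mon: 05:16–12:05 = 6 h 49 min; less 30 min break → 6 h 19 min
Tue: 07:00–14:29 = 7 h 29 min; less 30 min break → 6 h 59 min
Wed: 05:43–12:40 = 6 h 57 min; less 30 min break → 6 h 27 min
Thu: 07:59–17:37 = 9 h 38 min; less 30 min break → 9 h 8 min
Mon reg 6 h 19 min / OT 0 h 0 min; Tue reg 6 h 59 min / OT 0 h 0 min; Wed reg 6 h 27 min / OT 0 h 0 min; Thu reg 9 h 0 min / OT 0 h 8 min.
Totals: regular 28 h 45 min, overtime 0 h 8 min.

Regular 28.75 hours, overtime 0.13 hours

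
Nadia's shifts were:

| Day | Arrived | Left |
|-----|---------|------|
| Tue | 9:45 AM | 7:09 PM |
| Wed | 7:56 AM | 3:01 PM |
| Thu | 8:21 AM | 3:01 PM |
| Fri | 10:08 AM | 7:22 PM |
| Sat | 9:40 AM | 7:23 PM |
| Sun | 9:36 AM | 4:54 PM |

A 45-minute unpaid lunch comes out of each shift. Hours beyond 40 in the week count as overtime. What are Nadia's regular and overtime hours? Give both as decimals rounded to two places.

Regular 40.00 hours, overtime 4.90 hours

Tue: 9:45 AM–7:09 PM = 9 h 24 min; less 45 min break → 8 h 39 min
Wed: 7:56 AM–3:01 PM = 7 h 5 min; less 45 min break → 6 h 20 min
Thu: 8:21 AM–3:01 PM = 6 h 40 min; less 45 min break → 5 h 55 min
Fri: 10:08 AM–7:22 PM = 9 h 14 min; less 45 min break → 8 h 29 min
Sat: 9:40 AM–7:23 PM = 9 h 43 min; less 45 min break → 8 h 58 min
Sun: 9:36 AM–4:54 PM = 7 h 18 min; less 45 min break → 6 h 33 min
Total worked: 44 h 54 min = 44.90 h.
Threshold 40 h → overtime 4 h 54 min, regular 40 h 0 min.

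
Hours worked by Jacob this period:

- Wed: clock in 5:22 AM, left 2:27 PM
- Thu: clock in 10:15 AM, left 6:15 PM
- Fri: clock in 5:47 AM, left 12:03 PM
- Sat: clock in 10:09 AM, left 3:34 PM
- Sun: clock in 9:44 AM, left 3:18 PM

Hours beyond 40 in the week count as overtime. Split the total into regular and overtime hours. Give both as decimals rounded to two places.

Wed: 5:22 AM–2:27 PM = 9 h 5 min
Thu: 10:15 AM–6:15 PM = 8 h 0 min
Fri: 5:47 AM–12:03 PM = 6 h 16 min
Sat: 10:09 AM–3:34 PM = 5 h 25 min
Sun: 9:44 AM–3:18 PM = 5 h 34 min
Total worked: 34 h 20 min = 34.33 h.
Threshold 40 h → overtime 0 h 0 min, regular 34 h 20 min.

Regular 34.33 hours, overtime 0.00 hours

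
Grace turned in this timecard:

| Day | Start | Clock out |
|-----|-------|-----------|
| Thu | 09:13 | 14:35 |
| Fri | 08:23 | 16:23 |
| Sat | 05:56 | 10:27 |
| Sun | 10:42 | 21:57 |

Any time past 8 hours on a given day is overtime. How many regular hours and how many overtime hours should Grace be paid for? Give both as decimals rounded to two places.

Thu: 09:13–14:35 = 5 h 22 min
Fri: 08:23–16:23 = 8 h 0 min
Sat: 05:56–10:27 = 4 h 31 min
Sun: 10:42–21:57 = 11 h 15 min
Thu reg 5 h 22 min / OT 0 h 0 min; Fri reg 8 h 0 min / OT 0 h 0 min; Sat reg 4 h 31 min / OT 0 h 0 min; Sun reg 8 h 0 min / OT 3 h 15 min.
Totals: regular 25 h 53 min, overtime 3 h 15 min.

Regular 25.88 hours, overtime 3.25 hours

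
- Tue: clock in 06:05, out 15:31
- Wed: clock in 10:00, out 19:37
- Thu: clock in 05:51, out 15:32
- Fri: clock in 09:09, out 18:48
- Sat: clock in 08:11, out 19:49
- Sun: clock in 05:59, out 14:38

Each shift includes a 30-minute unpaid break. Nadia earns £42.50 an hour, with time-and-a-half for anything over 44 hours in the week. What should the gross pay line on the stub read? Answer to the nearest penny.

Tue: 06:05–15:31 = 9 h 26 min; less 30 min break → 8 h 56 min
Wed: 10:00–19:37 = 9 h 37 min; less 30 min break → 9 h 7 min
Thu: 05:51–15:32 = 9 h 41 min; less 30 min break → 9 h 11 min
Fri: 09:09–18:48 = 9 h 39 min; less 30 min break → 9 h 9 min
Sat: 08:11–19:49 = 11 h 38 min; less 30 min break → 11 h 8 min
Sun: 05:59–14:38 = 8 h 39 min; less 30 min break → 8 h 9 min
Total worked: 55 h 40 min = 3340 min.
Regular 44 h 0 min = 2640 min at £42.50/h; overtime 11 h 40 min = 700 min at £63.75/h.
Pay = (2640 × £42.50 + 700 × £63.75) ÷ 60 = £2613.75.

£2613.75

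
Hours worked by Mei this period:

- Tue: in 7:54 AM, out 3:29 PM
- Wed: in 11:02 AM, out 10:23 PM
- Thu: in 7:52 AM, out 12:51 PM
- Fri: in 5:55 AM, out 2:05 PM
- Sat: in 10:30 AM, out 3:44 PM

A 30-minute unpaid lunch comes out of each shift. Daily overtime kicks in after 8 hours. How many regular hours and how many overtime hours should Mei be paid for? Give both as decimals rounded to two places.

Tue: 7:54 AM–3:29 PM = 7 h 35 min; less 30 min break → 7 h 5 min
Wed: 11:02 AM–10:23 PM = 11 h 21 min; less 30 min break → 10 h 51 min
Thu: 7:52 AM–12:51 PM = 4 h 59 min; less 30 min break → 4 h 29 min
Fri: 5:55 AM–2:05 PM = 8 h 10 min; less 30 min break → 7 h 40 min
Sat: 10:30 AM–3:44 PM = 5 h 14 min; less 30 min break → 4 h 44 min
Tue reg 7 h 5 min / OT 0 h 0 min; Wed reg 8 h 0 min / OT 2 h 51 min; Thu reg 4 h 29 min / OT 0 h 0 min; Fri reg 7 h 40 min / OT 0 h 0 min; Sat reg 4 h 44 min / OT 0 h 0 min.
Totals: regular 31 h 58 min, overtime 2 h 51 min.

Regular 31.97 hours, overtime 2.85 hours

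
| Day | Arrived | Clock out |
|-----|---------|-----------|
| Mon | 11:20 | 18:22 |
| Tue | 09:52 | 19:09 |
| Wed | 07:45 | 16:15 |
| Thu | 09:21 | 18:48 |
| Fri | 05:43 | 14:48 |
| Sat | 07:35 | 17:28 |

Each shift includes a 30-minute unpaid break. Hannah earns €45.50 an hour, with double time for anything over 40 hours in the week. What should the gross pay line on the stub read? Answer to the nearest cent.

Mon: 11:20–18:22 = 7 h 2 min; less 30 min break → 6 h 32 min
Tue: 09:52–19:09 = 9 h 17 min; less 30 min break → 8 h 47 min
Wed: 07:45–16:15 = 8 h 30 min; less 30 min break → 8 h 0 min
Thu: 09:21–18:48 = 9 h 27 min; less 30 min break → 8 h 57 min
Fri: 05:43–14:48 = 9 h 5 min; less 30 min break → 8 h 35 min
Sat: 07:35–17:28 = 9 h 53 min; less 30 min break → 9 h 23 min
Total worked: 50 h 14 min = 3014 min.
Regular 40 h 0 min = 2400 min at €45.50/h; overtime 10 h 14 min = 614 min at €91.00/h.
Pay = (2400 × €45.50 + 614 × €91.00) ÷ 60 = €2751.23.

€2751.23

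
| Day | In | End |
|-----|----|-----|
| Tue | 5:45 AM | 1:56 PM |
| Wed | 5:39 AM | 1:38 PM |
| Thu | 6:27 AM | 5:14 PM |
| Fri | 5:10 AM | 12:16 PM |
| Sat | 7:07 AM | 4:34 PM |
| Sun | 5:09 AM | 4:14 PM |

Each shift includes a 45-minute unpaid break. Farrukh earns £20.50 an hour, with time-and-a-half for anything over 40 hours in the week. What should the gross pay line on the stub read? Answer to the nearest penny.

Tue: 5:45 AM–1:56 PM = 8 h 11 min; less 45 min break → 7 h 26 min
Wed: 5:39 AM–1:38 PM = 7 h 59 min; less 45 min break → 7 h 14 min
Thu: 6:27 AM–5:14 PM = 10 h 47 min; less 45 min break → 10 h 2 min
Fri: 5:10 AM–12:16 PM = 7 h 6 min; less 45 min break → 6 h 21 min
Sat: 7:07 AM–4:34 PM = 9 h 27 min; less 45 min break → 8 h 42 min
Sun: 5:09 AM–4:14 PM = 11 h 5 min; less 45 min break → 10 h 20 min
Total worked: 50 h 5 min = 3005 min.
Regular 40 h 0 min = 2400 min at £20.50/h; overtime 10 h 5 min = 605 min at £30.75/h.
Pay = (2400 × £20.50 + 605 × £30.75) ÷ 60 = £1130.06.

£1130.06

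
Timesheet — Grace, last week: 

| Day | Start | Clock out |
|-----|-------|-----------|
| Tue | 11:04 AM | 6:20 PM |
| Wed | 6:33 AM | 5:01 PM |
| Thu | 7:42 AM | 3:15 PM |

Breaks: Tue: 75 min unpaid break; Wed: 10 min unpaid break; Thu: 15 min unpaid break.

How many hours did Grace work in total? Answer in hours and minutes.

23 h 37 min

Tue: 11:04 AM–6:20 PM = 7 h 16 min; less 75 min break → 6 h 1 min
Wed: 6:33 AM–5:01 PM = 10 h 28 min; less 10 min break → 10 h 18 min
Thu: 7:42 AM–3:15 PM = 7 h 33 min; less 15 min break → 7 h 18 min
Total: 6 h 1 min + 10 h 18 min + 7 h 18 min = 23 h 37 min.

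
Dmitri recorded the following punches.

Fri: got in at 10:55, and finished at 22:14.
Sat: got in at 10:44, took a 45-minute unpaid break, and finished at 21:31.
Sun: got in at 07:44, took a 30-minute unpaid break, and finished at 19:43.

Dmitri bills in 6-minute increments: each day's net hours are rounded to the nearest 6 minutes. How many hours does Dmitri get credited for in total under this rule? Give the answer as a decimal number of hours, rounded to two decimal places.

32.80 hours

Fri: 10:55–22:14 = 11 h 19 min → rounds to 11 h 18 min
Sat: 10:44–21:31 = 10 h 47 min − 45 min = 10 h 2 min → rounds to 10 h 0 min
Sun: 07:44–19:43 = 11 h 59 min − 30 min = 11 h 29 min → rounds to 11 h 30 min
Total credited: 32 h 48 min.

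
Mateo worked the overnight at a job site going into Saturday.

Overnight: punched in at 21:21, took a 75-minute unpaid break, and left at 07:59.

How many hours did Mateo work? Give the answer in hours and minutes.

Overnight: 21:21 → midnight = 2 h 39 min; midnight → 07:59 = 7 h 59 min; span 10 h 38 min; less 75 min break → 9 h 23 min

9 h 23 min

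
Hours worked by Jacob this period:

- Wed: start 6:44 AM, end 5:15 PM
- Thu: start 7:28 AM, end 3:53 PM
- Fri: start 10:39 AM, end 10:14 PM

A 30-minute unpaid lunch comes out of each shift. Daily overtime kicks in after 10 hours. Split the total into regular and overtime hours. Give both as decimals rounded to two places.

Regular 27.92 hours, overtime 1.10 hours

Wed: 6:44 AM–5:15 PM = 10 h 31 min; less 30 min break → 10 h 1 min
Thu: 7:28 AM–3:53 PM = 8 h 25 min; less 30 min break → 7 h 55 min
Fri: 10:39 AM–10:14 PM = 11 h 35 min; less 30 min break → 11 h 5 min
Wed reg 10 h 0 min / OT 0 h 1 min; Thu reg 7 h 55 min / OT 0 h 0 min; Fri reg 10 h 0 min / OT 1 h 5 min.
Totals: regular 27 h 55 min, overtime 1 h 6 min.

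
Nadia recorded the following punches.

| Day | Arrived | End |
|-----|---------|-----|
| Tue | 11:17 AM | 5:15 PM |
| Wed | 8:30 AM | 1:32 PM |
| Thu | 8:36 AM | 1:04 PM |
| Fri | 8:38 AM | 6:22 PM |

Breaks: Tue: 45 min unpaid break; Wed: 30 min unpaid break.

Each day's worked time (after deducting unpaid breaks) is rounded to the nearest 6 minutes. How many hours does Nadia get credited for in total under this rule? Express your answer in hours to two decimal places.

Tue: 11:17 AM–5:15 PM = 5 h 58 min − 45 min = 5 h 13 min → rounds to 5 h 12 min
Wed: 8:30 AM–1:32 PM = 5 h 2 min − 30 min = 4 h 32 min → rounds to 4 h 30 min
Thu: 8:36 AM–1:04 PM = 4 h 28 min → rounds to 4 h 30 min
Fri: 8:38 AM–6:22 PM = 9 h 44 min → rounds to 9 h 42 min
Total credited: 23 h 54 min.

23.90 hours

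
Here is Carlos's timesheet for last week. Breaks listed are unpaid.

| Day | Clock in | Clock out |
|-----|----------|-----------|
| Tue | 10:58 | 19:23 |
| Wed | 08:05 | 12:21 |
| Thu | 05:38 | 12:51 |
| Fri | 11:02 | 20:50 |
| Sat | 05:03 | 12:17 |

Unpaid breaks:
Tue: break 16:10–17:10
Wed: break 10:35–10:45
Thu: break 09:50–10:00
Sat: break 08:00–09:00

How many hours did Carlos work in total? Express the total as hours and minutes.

34 h 36 min

Tue: 10:58–19:23 = 8 h 25 min; less 60 min break → 7 h 25 min
Wed: 08:05–12:21 = 4 h 16 min; less 10 min break → 4 h 6 min
Thu: 05:38–12:51 = 7 h 13 min; less 10 min break → 7 h 3 min
Fri: 11:02–20:50 = 9 h 48 min
Sat: 05:03–12:17 = 7 h 14 min; less 60 min break → 6 h 14 min
Total: 7 h 25 min + 4 h 6 min + 7 h 3 min + 9 h 48 min + 6 h 14 min = 34 h 36 min.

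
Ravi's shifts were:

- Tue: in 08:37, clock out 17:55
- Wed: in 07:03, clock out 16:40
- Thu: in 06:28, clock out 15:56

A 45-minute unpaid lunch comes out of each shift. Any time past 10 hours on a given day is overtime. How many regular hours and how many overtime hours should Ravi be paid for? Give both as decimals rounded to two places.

Regular 26.13 hours, overtime 0.00 hours

Tue: 08:37–17:55 = 9 h 18 min; less 45 min break → 8 h 33 min
Wed: 07:03–16:40 = 9 h 37 min; less 45 min break → 8 h 52 min
Thu: 06:28–15:56 = 9 h 28 min; less 45 min break → 8 h 43 min
Tue reg 8 h 33 min / OT 0 h 0 min; Wed reg 8 h 52 min / OT 0 h 0 min; Thu reg 8 h 43 min / OT 0 h 0 min.
Totals: regular 26 h 8 min, overtime 0 h 0 min.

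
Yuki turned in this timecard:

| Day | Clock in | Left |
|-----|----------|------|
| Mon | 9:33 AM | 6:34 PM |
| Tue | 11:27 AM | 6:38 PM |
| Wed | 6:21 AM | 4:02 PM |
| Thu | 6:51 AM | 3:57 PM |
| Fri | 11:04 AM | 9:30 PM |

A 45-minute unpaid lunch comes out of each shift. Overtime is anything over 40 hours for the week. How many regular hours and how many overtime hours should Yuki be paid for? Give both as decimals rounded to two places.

Mon: 9:33 AM–6:34 PM = 9 h 1 min; less 45 min break → 8 h 16 min
Tue: 11:27 AM–6:38 PM = 7 h 11 min; less 45 min break → 6 h 26 min
Wed: 6:21 AM–4:02 PM = 9 h 41 min; less 45 min break → 8 h 56 min
Thu: 6:51 AM–3:57 PM = 9 h 6 min; less 45 min break → 8 h 21 min
Fri: 11:04 AM–9:30 PM = 10 h 26 min; less 45 min break → 9 h 41 min
Total worked: 41 h 40 min = 41.67 h.
Threshold 40 h → overtime 1 h 40 min, regular 40 h 0 min.

Regular 40.00 hours, overtime 1.67 hours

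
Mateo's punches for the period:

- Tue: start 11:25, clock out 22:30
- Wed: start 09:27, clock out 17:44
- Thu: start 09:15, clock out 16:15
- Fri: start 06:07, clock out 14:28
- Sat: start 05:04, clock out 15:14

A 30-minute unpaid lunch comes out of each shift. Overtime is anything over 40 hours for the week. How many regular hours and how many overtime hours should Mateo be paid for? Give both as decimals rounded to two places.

Regular 40.00 hours, overtime 2.38 hours

Tue: 11:25–22:30 = 11 h 5 min; less 30 min break → 10 h 35 min
Wed: 09:27–17:44 = 8 h 17 min; less 30 min break → 7 h 47 min
Thu: 09:15–16:15 = 7 h 0 min; less 30 min break → 6 h 30 min
Fri: 06:07–14:28 = 8 h 21 min; less 30 min break → 7 h 51 min
Sat: 05:04–15:14 = 10 h 10 min; less 30 min break → 9 h 40 min
Total worked: 42 h 23 min = 42.38 h.
Threshold 40 h → overtime 2 h 23 min, regular 40 h 0 min.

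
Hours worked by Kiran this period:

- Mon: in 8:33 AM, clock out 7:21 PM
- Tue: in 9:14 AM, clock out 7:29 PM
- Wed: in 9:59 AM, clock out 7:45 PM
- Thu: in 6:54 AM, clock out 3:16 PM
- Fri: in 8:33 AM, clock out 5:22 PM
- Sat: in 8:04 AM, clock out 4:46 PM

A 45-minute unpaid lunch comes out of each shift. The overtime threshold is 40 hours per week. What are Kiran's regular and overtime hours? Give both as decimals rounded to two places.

Mon: 8:33 AM–7:21 PM = 10 h 48 min; less 45 min break → 10 h 3 min
Tue: 9:14 AM–7:29 PM = 10 h 15 min; less 45 min break → 9 h 30 min
Wed: 9:59 AM–7:45 PM = 9 h 46 min; less 45 min break → 9 h 1 min
Thu: 6:54 AM–3:16 PM = 8 h 22 min; less 45 min break → 7 h 37 min
Fri: 8:33 AM–5:22 PM = 8 h 49 min; less 45 min break → 8 h 4 min
Sat: 8:04 AM–4:46 PM = 8 h 42 min; less 45 min break → 7 h 57 min
Total worked: 52 h 12 min = 52.20 h.
Threshold 40 h → overtime 12 h 12 min, regular 40 h 0 min.

Regular 40.00 hours, overtime 12.20 hours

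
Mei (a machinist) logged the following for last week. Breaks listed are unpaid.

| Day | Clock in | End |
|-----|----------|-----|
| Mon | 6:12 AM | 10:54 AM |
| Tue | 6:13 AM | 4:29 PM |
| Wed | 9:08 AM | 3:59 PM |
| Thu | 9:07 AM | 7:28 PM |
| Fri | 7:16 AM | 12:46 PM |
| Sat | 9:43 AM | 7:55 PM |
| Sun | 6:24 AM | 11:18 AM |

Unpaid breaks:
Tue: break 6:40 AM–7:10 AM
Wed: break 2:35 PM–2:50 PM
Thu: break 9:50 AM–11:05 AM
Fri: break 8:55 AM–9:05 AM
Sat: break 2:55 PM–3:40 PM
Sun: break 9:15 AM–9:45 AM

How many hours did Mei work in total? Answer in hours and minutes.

Mon: 6:12 AM–10:54 AM = 4 h 42 min
Tue: 6:13 AM–4:29 PM = 10 h 16 min; less 30 min break → 9 h 46 min
Wed: 9:08 AM–3:59 PM = 6 h 51 min; less 15 min break → 6 h 36 min
Thu: 9:07 AM–7:28 PM = 10 h 21 min; less 75 min break → 9 h 6 min
Fri: 7:16 AM–12:46 PM = 5 h 30 min; less 10 min break → 5 h 20 min
Sat: 9:43 AM–7:55 PM = 10 h 12 min; less 45 min break → 9 h 27 min
Sun: 6:24 AM–11:18 AM = 4 h 54 min; less 30 min break → 4 h 24 min
Total: 4 h 42 min + 9 h 46 min + 6 h 36 min + 9 h 6 min + 5 h 20 min + 9 h 27 min + 4 h 24 min = 49 h 21 min.

49 h 21 min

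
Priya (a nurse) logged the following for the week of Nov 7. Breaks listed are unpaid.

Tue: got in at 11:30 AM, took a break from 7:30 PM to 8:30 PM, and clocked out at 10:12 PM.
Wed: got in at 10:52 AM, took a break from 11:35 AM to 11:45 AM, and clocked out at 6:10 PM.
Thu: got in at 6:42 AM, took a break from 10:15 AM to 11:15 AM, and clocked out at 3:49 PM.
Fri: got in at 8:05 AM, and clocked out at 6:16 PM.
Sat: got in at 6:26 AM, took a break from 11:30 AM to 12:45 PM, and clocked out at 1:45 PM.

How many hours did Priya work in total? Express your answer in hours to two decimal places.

Tue: 11:30 AM–10:12 PM = 10 h 42 min; less 60 min break → 9 h 42 min
Wed: 10:52 AM–6:10 PM = 7 h 18 min; less 10 min break → 7 h 8 min
Thu: 6:42 AM–3:49 PM = 9 h 7 min; less 60 min break → 8 h 7 min
Fri: 8:05 AM–6:16 PM = 10 h 11 min
Sat: 6:26 AM–1:45 PM = 7 h 19 min; less 75 min break → 6 h 4 min
Total: 9 h 42 min + 7 h 8 min + 8 h 7 min + 10 h 11 min + 6 h 4 min = 41 h 12 min.

41.20 hours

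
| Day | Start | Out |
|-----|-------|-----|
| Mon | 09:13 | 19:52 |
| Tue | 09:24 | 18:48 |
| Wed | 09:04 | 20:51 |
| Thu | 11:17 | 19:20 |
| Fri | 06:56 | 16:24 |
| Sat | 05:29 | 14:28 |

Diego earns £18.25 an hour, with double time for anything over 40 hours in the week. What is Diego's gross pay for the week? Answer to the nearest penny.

£1399.17

Mon: 09:13–19:52 = 10 h 39 min
Tue: 09:24–18:48 = 9 h 24 min
Wed: 09:04–20:51 = 11 h 47 min
Thu: 11:17–19:20 = 8 h 3 min
Fri: 06:56–16:24 = 9 h 28 min
Sat: 05:29–14:28 = 8 h 59 min
Total worked: 58 h 20 min = 3500 min.
Regular 40 h 0 min = 2400 min at £18.25/h; overtime 18 h 20 min = 1100 min at £36.50/h.
Pay = (2400 × £18.25 + 1100 × £36.50) ÷ 60 = £1399.17.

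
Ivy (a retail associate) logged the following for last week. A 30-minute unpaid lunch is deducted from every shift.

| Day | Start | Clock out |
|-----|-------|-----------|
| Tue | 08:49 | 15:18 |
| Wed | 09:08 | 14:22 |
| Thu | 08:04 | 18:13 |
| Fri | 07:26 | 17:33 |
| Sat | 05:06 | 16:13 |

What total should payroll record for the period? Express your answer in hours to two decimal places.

40.60 hours

Tue: 08:49–15:18 = 6 h 29 min; less 30 min break → 5 h 59 min
Wed: 09:08–14:22 = 5 h 14 min; less 30 min break → 4 h 44 min
Thu: 08:04–18:13 = 10 h 9 min; less 30 min break → 9 h 39 min
Fri: 07:26–17:33 = 10 h 7 min; less 30 min break → 9 h 37 min
Sat: 05:06–16:13 = 11 h 7 min; less 30 min break → 10 h 37 min
Total: 5 h 59 min + 4 h 44 min + 9 h 39 min + 9 h 37 min + 10 h 37 min = 40 h 36 min.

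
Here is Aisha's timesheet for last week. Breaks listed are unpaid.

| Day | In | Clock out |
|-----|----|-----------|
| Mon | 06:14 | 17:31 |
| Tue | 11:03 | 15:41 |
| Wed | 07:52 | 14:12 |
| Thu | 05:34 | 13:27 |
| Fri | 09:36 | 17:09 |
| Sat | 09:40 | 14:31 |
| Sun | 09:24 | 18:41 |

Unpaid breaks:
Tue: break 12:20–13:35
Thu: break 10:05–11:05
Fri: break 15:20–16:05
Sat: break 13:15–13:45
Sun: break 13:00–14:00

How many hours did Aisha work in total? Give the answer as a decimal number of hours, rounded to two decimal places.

47.32 hours

Mon: 06:14–17:31 = 11 h 17 min
Tue: 11:03–15:41 = 4 h 38 min; less 75 min break → 3 h 23 min
Wed: 07:52–14:12 = 6 h 20 min
Thu: 05:34–13:27 = 7 h 53 min; less 60 min break → 6 h 53 min
Fri: 09:36–17:09 = 7 h 33 min; less 45 min break → 6 h 48 min
Sat: 09:40–14:31 = 4 h 51 min; less 30 min break → 4 h 21 min
Sun: 09:24–18:41 = 9 h 17 min; less 60 min break → 8 h 17 min
Total: 11 h 17 min + 3 h 23 min + 6 h 20 min + 6 h 53 min + 6 h 48 min + 4 h 21 min + 8 h 17 min = 47 h 19 min.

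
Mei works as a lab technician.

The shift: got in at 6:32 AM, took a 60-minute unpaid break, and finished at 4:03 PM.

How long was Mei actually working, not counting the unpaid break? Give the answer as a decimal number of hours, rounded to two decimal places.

The shift: 6:32 AM–4:03 PM = 9 h 31 min; less 60 min break → 8 h 31 min

8.52 hours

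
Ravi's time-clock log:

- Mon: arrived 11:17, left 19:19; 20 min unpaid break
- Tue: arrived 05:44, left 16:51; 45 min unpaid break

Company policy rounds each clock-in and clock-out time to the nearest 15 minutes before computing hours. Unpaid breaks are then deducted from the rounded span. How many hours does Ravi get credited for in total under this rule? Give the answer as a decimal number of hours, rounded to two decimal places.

Mon: in 11:17→11:15, out 19:19→19:15; 8 h 0 min − 20 min = 7 h 40 min
Tue: in 05:44→05:45, out 16:51→16:45; 11 h 0 min − 45 min = 10 h 15 min
Total credited: 17 h 55 min.

17.92 hours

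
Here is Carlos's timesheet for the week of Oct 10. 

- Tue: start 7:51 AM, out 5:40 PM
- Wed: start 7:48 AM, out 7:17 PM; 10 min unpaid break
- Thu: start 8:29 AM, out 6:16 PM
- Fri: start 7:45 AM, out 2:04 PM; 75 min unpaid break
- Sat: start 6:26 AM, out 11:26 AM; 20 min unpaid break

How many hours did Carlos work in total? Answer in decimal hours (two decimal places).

40.65 hours

Tue: 7:51 AM–5:40 PM = 9 h 49 min
Wed: 7:48 AM–7:17 PM = 11 h 29 min; less 10 min break → 11 h 19 min
Thu: 8:29 AM–6:16 PM = 9 h 47 min
Fri: 7:45 AM–2:04 PM = 6 h 19 min; less 75 min break → 5 h 4 min
Sat: 6:26 AM–11:26 AM = 5 h 0 min; less 20 min break → 4 h 40 min
Total: 9 h 49 min + 11 h 19 min + 9 h 47 min + 5 h 4 min + 4 h 40 min = 40 h 39 min.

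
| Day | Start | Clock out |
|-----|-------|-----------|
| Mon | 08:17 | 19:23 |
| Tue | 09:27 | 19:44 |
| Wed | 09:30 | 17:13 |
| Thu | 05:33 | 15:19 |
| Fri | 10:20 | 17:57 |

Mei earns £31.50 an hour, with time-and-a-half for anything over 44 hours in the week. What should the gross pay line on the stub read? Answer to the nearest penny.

Mon: 08:17–19:23 = 11 h 6 min
Tue: 09:27–19:44 = 10 h 17 min
Wed: 09:30–17:13 = 7 h 43 min
Thu: 05:33–15:19 = 9 h 46 min
Fri: 10:20–17:57 = 7 h 37 min
Total worked: 46 h 29 min = 2789 min.
Regular 44 h 0 min = 2640 min at £31.50/h; overtime 2 h 29 min = 149 min at £47.25/h.
Pay = (2640 × £31.50 + 149 × £47.25) ÷ 60 = £1503.34.

£1503.34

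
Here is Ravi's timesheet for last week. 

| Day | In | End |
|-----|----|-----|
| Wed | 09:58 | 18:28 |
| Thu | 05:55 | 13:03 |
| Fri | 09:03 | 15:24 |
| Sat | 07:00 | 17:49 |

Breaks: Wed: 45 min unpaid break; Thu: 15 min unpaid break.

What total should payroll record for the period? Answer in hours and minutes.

Wed: 09:58–18:28 = 8 h 30 min; less 45 min break → 7 h 45 min
Thu: 05:55–13:03 = 7 h 8 min; less 15 min break → 6 h 53 min
Fri: 09:03–15:24 = 6 h 21 min
Sat: 07:00–17:49 = 10 h 49 min
Total: 7 h 45 min + 6 h 53 min + 6 h 21 min + 10 h 49 min = 31 h 48 min.

31 h 48 min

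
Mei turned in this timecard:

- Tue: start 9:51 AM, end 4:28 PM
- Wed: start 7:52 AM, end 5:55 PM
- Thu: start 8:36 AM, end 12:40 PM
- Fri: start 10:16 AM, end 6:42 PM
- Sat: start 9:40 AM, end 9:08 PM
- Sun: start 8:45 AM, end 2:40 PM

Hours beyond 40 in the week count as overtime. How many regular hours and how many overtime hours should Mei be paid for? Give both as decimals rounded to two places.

Tue: 9:51 AM–4:28 PM = 6 h 37 min
Wed: 7:52 AM–5:55 PM = 10 h 3 min
Thu: 8:36 AM–12:40 PM = 4 h 4 min
Fri: 10:16 AM–6:42 PM = 8 h 26 min
Sat: 9:40 AM–9:08 PM = 11 h 28 min
Sun: 8:45 AM–2:40 PM = 5 h 55 min
Total worked: 46 h 33 min = 46.55 h.
Threshold 40 h → overtime 6 h 33 min, regular 40 h 0 min.

Regular 40.00 hours, overtime 6.55 hours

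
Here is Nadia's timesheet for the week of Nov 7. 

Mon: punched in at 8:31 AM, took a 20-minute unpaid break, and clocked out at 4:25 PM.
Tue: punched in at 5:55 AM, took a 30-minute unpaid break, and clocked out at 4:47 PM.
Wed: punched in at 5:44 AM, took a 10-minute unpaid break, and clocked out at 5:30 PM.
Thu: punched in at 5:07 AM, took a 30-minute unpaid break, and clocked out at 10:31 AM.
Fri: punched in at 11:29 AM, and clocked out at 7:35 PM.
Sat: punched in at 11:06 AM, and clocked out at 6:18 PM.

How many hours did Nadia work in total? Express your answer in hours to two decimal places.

49.73 hours

Mon: 8:31 AM–4:25 PM = 7 h 54 min; less 20 min break → 7 h 34 min
Tue: 5:55 AM–4:47 PM = 10 h 52 min; less 30 min break → 10 h 22 min
Wed: 5:44 AM–5:30 PM = 11 h 46 min; less 10 min break → 11 h 36 min
Thu: 5:07 AM–10:31 AM = 5 h 24 min; less 30 min break → 4 h 54 min
Fri: 11:29 AM–7:35 PM = 8 h 6 min
Sat: 11:06 AM–6:18 PM = 7 h 12 min
Total: 7 h 34 min + 10 h 22 min + 11 h 36 min + 4 h 54 min + 8 h 6 min + 7 h 12 min = 49 h 44 min.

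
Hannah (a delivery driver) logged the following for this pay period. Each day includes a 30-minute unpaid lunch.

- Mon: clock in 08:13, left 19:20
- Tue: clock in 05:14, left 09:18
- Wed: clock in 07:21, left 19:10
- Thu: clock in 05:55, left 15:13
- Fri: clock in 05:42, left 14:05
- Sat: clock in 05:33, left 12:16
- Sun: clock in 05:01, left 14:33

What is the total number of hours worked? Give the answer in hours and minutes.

Mon: 08:13–19:20 = 11 h 7 min; less 30 min break → 10 h 37 min
Tue: 05:14–09:18 = 4 h 4 min; less 30 min break → 3 h 34 min
Wed: 07:21–19:10 = 11 h 49 min; less 30 min break → 11 h 19 min
Thu: 05:55–15:13 = 9 h 18 min; less 30 min break → 8 h 48 min
Fri: 05:42–14:05 = 8 h 23 min; less 30 min break → 7 h 53 min
Sat: 05:33–12:16 = 6 h 43 min; less 30 min break → 6 h 13 min
Sun: 05:01–14:33 = 9 h 32 min; less 30 min break → 9 h 2 min
Total: 10 h 37 min + 3 h 34 min + 11 h 19 min + 8 h 48 min + 7 h 53 min + 6 h 13 min + 9 h 2 min = 57 h 26 min.

57 h 26 min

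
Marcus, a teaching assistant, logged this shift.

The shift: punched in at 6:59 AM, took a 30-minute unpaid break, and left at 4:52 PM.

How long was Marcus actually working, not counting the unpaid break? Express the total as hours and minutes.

The shift: 6:59 AM–4:52 PM = 9 h 53 min; less 30 min break → 9 h 23 min

9 h 23 min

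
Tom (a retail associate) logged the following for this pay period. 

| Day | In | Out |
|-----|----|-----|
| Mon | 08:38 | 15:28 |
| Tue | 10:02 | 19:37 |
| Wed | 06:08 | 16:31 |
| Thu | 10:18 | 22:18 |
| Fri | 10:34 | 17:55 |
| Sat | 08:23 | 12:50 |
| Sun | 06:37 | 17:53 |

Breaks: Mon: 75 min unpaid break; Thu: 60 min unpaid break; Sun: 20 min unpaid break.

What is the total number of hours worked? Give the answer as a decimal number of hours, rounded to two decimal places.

Mon: 08:38–15:28 = 6 h 50 min; less 75 min break → 5 h 35 min
Tue: 10:02–19:37 = 9 h 35 min
Wed: 06:08–16:31 = 10 h 23 min
Thu: 10:18–22:18 = 12 h 0 min; less 60 min break → 11 h 0 min
Fri: 10:34–17:55 = 7 h 21 min
Sat: 08:23–12:50 = 4 h 27 min
Sun: 06:37–17:53 = 11 h 16 min; less 20 min break → 10 h 56 min
Total: 5 h 35 min + 9 h 35 min + 10 h 23 min + 11 h 0 min + 7 h 21 min + 4 h 27 min + 10 h 56 min = 59 h 17 min.

59.28 hours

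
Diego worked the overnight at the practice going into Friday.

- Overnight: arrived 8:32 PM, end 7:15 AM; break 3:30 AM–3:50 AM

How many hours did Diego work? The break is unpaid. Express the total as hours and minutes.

Overnight: 8:32 PM → midnight = 3 h 28 min; midnight → 7:15 AM = 7 h 15 min; span 10 h 43 min; less 20 min break → 10 h 23 min

10 h 23 min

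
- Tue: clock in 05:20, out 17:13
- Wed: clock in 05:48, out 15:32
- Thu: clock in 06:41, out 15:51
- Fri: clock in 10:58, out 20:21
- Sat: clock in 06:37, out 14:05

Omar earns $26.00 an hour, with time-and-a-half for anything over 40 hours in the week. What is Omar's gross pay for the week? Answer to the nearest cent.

Tue: 05:20–17:13 = 11 h 53 min
Wed: 05:48–15:32 = 9 h 44 min
Thu: 06:41–15:51 = 9 h 10 min
Fri: 10:58–20:21 = 9 h 23 min
Sat: 06:37–14:05 = 7 h 28 min
Total worked: 47 h 38 min = 2858 min.
Regular 40 h 0 min = 2400 min at $26.00/h; overtime 7 h 38 min = 458 min at $39.00/h.
Pay = (2400 × $26.00 + 458 × $39.00) ÷ 60 = $1337.70.

$1337.70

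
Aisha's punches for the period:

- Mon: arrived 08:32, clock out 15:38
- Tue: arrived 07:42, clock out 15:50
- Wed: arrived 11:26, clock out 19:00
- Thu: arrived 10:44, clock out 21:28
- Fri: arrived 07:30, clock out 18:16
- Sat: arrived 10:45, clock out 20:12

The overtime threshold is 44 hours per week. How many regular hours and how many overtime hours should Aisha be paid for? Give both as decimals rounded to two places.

Regular 44.00 hours, overtime 9.75 hours

Mon: 08:32–15:38 = 7 h 6 min
Tue: 07:42–15:50 = 8 h 8 min
Wed: 11:26–19:00 = 7 h 34 min
Thu: 10:44–21:28 = 10 h 44 min
Fri: 07:30–18:16 = 10 h 46 min
Sat: 10:45–20:12 = 9 h 27 min
Total worked: 53 h 45 min = 53.75 h.
Threshold 44 h → overtime 9 h 45 min, regular 44 h 0 min.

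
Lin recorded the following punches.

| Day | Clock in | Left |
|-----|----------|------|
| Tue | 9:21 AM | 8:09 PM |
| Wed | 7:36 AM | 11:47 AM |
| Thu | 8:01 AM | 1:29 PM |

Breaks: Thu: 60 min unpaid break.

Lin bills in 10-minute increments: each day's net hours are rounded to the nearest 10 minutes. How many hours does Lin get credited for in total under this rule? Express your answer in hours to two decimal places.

19.50 hours

Tue: 9:21 AM–8:09 PM = 10 h 48 min → rounds to 10 h 50 min
Wed: 7:36 AM–11:47 AM = 4 h 11 min → rounds to 4 h 10 min
Thu: 8:01 AM–1:29 PM = 5 h 28 min − 60 min = 4 h 28 min → rounds to 4 h 30 min
Total credited: 19 h 30 min.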